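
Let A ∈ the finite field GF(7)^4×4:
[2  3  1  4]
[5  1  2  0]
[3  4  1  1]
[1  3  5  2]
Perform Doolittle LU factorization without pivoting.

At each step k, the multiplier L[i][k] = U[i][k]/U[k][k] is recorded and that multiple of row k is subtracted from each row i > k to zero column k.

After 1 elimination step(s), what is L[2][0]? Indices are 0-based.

Step 1: pivot at (0,0) is 2.
  row1 ← row1 − (6)·row0  ⇒  L[1][0]=6, U row1=(0, 4, 3, 4)
  row2 ← row2 − (5)·row0  ⇒  L[2][0]=5, U row2=(0, 3, 3, 2)
  row3 ← row3 − (4)·row0  ⇒  L[3][0]=4, U row3=(0, 5, 1, 0)

L[2][0] = 5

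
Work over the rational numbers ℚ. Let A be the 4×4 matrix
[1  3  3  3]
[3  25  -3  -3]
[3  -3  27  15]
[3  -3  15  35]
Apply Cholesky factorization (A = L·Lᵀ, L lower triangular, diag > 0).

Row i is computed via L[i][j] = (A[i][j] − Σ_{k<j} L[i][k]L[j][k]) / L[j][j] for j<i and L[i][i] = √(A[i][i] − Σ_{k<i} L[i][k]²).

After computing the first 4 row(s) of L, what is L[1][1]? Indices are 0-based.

Step 1: L[0][0] = √(1) = 1.
  L[1][0] = (3) / L[0][0] = 3.
Step 2: L[1][1] = √(16) = 4.
  L[2][0] = (3) / L[0][0] = 3.
  L[2][1] = (-12) / L[1][1] = -3.
Step 3: L[2][2] = √(9) = 3.
  L[3][0] = (3) / L[0][0] = 3.
  L[3][1] = (-12) / L[1][1] = -3.
  L[3][2] = (-3) / L[2][2] = -1.
Step 4: L[3][3] = √(16) = 4.

L[1][1] = 4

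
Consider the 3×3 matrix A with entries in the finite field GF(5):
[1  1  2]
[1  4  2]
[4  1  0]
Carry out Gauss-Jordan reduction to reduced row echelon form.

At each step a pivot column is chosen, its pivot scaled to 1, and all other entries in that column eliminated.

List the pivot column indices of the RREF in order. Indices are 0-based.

step 1: normalize row 0 (÷1) = (1, 1, 2)
  row 1: subtract 1×row0 = (0, 3, 0)
  row 2: subtract 4×row0 = (0, 2, 2)
step 2: normalize row 1 (÷3) = (0, 1, 0)
  row 0: subtract 1×row1 = (1, 0, 2)
  row 2: subtract 2×row1 = (0, 0, 2)
step 3: normalize row 2 (÷2) = (0, 0, 1)
  row 0: subtract 2×row2 = (1, 0, 0)

pivot columns: 0, 1, 2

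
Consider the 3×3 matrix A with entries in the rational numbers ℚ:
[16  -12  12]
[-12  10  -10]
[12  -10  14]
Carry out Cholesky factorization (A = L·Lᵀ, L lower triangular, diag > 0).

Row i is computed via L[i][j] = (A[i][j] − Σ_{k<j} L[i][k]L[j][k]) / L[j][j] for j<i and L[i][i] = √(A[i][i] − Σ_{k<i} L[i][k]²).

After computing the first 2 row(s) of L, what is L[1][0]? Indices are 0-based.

L[1][0] = -3

Step 1: L[0][0] = √(16) = 4.
  L[1][0] = (-12) / L[0][0] = -3.
Step 2: L[1][1] = √(1) = 1.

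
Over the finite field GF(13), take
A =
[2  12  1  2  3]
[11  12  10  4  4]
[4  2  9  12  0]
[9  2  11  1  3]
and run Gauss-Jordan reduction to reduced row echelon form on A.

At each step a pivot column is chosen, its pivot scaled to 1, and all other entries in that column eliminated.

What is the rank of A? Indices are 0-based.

rank = 4

[1] R0 /= 2  ⇒  (1, 6, 7, 1, 8)
     R1 -= 11·R0  ⇒  (0, 11, 11, 6, 7)
     R2 -= 4·R0  ⇒  (0, 4, 7, 8, 7)
     R3 -= 9·R0  ⇒  (0, 0, 0, 5, 9)
[2] R1 /= 11  ⇒  (0, 1, 1, 10, 3)
     R0 -= 6·R1  ⇒  (1, 0, 1, 6, 3)
     R2 -= 4·R1  ⇒  (0, 0, 3, 7, 8)
[3] R2 /= 3  ⇒  (0, 0, 1, 11, 7)
     R0 -= 1·R2  ⇒  (1, 0, 0, 8, 9)
     R1 -= 1·R2  ⇒  (0, 1, 0, 12, 9)
[4] R3 /= 5  ⇒  (0, 0, 0, 1, 7)
     R0 -= 8·R3  ⇒  (1, 0, 0, 0, 5)
     R1 -= 12·R3  ⇒  (0, 1, 0, 0, 3)
     R2 -= 11·R3  ⇒  (0, 0, 1, 0, 8)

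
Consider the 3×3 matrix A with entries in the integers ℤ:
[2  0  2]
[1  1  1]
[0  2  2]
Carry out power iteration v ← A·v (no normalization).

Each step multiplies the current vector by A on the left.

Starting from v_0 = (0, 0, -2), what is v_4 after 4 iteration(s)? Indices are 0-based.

v_4 = (-200, -138, -164)

v_0 = (0, 0, -2).
v_1 = A·v_0 = (-4, -2, -4).
v_2 = A·v_1 = (-16, -10, -12).
v_3 = A·v_2 = (-56, -38, -44).
v_4 = A·v_3 = (-200, -138, -164).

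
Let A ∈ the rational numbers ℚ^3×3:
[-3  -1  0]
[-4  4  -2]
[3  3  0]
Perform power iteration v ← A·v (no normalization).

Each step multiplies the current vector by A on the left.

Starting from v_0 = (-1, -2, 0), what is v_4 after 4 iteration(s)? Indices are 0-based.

v_0 = (-1, -2, 0).
v_1 = A·v_0 = (5, -4, -9).
v_2 = A·v_1 = (-11, -18, 3).
v_3 = A·v_2 = (51, -34, -87).
v_4 = A·v_3 = (-119, -166, 51).

v_4 = (-119, -166, 51)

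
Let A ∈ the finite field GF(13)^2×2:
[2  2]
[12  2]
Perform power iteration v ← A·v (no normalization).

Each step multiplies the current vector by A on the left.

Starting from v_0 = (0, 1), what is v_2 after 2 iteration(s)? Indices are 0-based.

v_0 = (0, 1).
v_1 = A·v_0 = (2, 2).
v_2 = A·v_1 = (8, 2).

v_2 = (8, 2)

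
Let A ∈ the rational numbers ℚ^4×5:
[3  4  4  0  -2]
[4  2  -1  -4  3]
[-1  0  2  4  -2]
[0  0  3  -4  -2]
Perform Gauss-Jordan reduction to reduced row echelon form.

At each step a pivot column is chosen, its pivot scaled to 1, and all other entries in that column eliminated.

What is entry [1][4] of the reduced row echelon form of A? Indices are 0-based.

M[1][4] = -15/26

step 1: normalize row 0 (÷3) = (1, 4/3, 4/3, 0, -2/3)
  row 1: subtract 4×row0 = (0, -10/3, -19/3, -4, 17/3)
  row 2: subtract -1×row0 = (0, 4/3, 10/3, 4, -8/3)
step 2: normalize row 1 (÷-10/3) = (0, 1, 19/10, 6/5, -17/10)
  row 0: subtract 4/3×row1 = (1, 0, -6/5, -8/5, 8/5)
  row 2: subtract 4/3×row1 = (0, 0, 4/5, 12/5, -2/5)
step 3: normalize row 2 (÷4/5) = (0, 0, 1, 3, -1/2)
  row 0: subtract -6/5×row2 = (1, 0, 0, 2, 1)
  row 1: subtract 19/10×row2 = (0, 1, 0, -9/2, -3/4)
  row 3: subtract 3×row2 = (0, 0, 0, -13, -1/2)
step 4: normalize row 3 (÷-13) = (0, 0, 0, 1, 1/26)
  row 0: subtract 2×row3 = (1, 0, 0, 0, 12/13)
  row 1: subtract -9/2×row3 = (0, 1, 0, 0, -15/26)
  row 2: subtract 3×row3 = (0, 0, 1, 0, -8/13)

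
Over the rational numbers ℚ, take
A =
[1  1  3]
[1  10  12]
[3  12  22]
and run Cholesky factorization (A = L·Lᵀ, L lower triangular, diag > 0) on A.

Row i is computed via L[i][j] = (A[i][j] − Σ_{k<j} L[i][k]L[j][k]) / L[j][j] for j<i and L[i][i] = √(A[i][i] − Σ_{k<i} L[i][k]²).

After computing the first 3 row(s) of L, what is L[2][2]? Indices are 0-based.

Step 1: L[0][0] = √(1) = 1.
  L[1][0] = (1) / L[0][0] = 1.
Step 2: L[1][1] = √(9) = 3.
  L[2][0] = (3) / L[0][0] = 3.
  L[2][1] = (9) / L[1][1] = 3.
Step 3: L[2][2] = √(4) = 2.

L[2][2] = 2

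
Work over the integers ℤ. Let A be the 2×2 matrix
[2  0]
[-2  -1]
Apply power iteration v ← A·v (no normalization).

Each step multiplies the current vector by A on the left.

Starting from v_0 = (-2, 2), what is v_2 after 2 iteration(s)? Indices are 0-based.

v_2 = (-8, 6)

v_0 = (-2, 2).
v_1 = A·v_0 = (-4, 2).
v_2 = A·v_1 = (-8, 6).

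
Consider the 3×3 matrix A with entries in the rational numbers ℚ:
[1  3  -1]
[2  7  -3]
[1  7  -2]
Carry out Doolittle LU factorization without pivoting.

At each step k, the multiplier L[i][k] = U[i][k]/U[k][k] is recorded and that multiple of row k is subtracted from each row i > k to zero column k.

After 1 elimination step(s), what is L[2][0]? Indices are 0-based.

L[2][0] = 1

Step 1: pivot at (0,0) is 1.
  row1 ← row1 − (2)·row0  ⇒  L[1][0]=2, U row1=(0, 1, -1)
  row2 ← row2 − (1)·row0  ⇒  L[2][0]=1, U row2=(0, 4, -1)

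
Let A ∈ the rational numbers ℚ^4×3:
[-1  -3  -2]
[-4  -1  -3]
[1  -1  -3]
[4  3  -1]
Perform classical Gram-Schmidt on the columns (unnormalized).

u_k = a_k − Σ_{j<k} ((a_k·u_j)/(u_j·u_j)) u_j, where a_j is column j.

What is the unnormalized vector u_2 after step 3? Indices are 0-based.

Step 1: u_0 = a_0 = (-1, -4, 1, 4).
Step 2: u_1 = a_1 − (9/17)·u_0 = (-42/17, 19/17, -26/17, 15/17).
Step 3: u_2 = a_2 − (7/34)·u_0 − (45/89)·u_1 = (-97/178, -244/89, -433/178, -202/89).

u_2 = (-97/178, -244/89, -433/178, -202/89)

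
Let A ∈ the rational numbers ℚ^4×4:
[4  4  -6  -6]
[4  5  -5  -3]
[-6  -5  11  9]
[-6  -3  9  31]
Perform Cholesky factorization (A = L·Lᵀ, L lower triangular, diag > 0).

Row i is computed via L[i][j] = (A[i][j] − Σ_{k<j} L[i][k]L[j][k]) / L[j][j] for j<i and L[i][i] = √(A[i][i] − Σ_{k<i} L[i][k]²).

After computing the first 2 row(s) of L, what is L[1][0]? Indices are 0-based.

L[1][0] = 2

Step 1: L[0][0] = √(4) = 2.
  L[1][0] = (4) / L[0][0] = 2.
Step 2: L[1][1] = √(1) = 1.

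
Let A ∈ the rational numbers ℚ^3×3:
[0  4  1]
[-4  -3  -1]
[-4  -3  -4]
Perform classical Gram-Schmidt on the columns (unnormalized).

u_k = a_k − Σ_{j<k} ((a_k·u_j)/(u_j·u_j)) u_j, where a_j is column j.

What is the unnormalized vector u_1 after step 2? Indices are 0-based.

Step 1: u_0 = a_0 = (0, -4, -4).
Step 2: u_1 = a_1 − (3/4)·u_0 = (4, 0, 0).

u_1 = (4, 0, 0)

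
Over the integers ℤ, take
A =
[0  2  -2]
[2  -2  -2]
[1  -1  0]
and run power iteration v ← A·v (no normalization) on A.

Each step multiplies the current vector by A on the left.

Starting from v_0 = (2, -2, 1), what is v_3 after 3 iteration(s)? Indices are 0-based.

v_0 = (2, -2, 1).
v_1 = A·v_0 = (-6, 6, 4).
v_2 = A·v_1 = (4, -32, -12).
v_3 = A·v_2 = (-40, 96, 36).

v_3 = (-40, 96, 36)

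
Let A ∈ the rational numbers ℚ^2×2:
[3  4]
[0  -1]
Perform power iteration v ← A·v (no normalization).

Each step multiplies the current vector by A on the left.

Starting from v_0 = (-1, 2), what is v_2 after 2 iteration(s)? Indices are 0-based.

v_0 = (-1, 2).
v_1 = A·v_0 = (5, -2).
v_2 = A·v_1 = (7, 2).

v_2 = (7, 2)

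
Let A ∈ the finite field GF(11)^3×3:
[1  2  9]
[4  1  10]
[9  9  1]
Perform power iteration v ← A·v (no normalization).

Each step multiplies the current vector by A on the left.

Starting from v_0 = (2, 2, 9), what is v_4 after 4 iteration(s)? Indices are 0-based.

v_4 = (4, 2, 7)

v_0 = (2, 2, 9).
v_1 = A·v_0 = (10, 1, 1).
v_2 = A·v_1 = (10, 7, 1).
v_3 = A·v_2 = (0, 2, 0).
v_4 = A·v_3 = (4, 2, 7).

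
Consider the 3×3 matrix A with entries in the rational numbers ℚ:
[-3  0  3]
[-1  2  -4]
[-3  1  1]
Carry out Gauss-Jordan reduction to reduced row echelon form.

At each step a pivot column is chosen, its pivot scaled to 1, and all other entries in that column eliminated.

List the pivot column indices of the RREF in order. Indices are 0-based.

pivot columns: 0, 1, 2

pivot(0,0)=-3: scale R0 → (1, 0, -1)
  clear (1,0): R1 −= (-1)R0 → (0, 2, -5)
  clear (2,0): R2 −= (-3)R0 → (0, 1, -2)
pivot(1,1)=2: scale R1 → (0, 1, -5/2)
  clear (2,1): R2 −= (1)R1 → (0, 0, 1/2)
pivot(2,2)=1/2: scale R2 → (0, 0, 1)
  clear (0,2): R0 −= (-1)R2 → (1, 0, 0)
  clear (1,2): R1 −= (-5/2)R2 → (0, 1, 0)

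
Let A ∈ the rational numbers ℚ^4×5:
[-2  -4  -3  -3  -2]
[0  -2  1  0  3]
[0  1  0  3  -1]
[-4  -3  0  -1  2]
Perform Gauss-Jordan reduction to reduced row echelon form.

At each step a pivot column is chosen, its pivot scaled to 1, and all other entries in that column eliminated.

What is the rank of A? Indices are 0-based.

rank = 4

[1] R0 /= -2  ⇒  (1, 2, 3/2, 3/2, 1)
     R3 -= -4·R0  ⇒  (0, 5, 6, 5, 6)
[2] R1 /= -2  ⇒  (0, 1, -1/2, 0, -3/2)
     R0 -= 2·R1  ⇒  (1, 0, 5/2, 3/2, 4)
     R2 -= 1·R1  ⇒  (0, 0, 1/2, 3, 1/2)
     R3 -= 5·R1  ⇒  (0, 0, 17/2, 5, 27/2)
[3] R2 /= 1/2  ⇒  (0, 0, 1, 6, 1)
     R0 -= 5/2·R2  ⇒  (1, 0, 0, -27/2, 3/2)
     R1 -= -1/2·R2  ⇒  (0, 1, 0, 3, -1)
     R3 -= 17/2·R2  ⇒  (0, 0, 0, -46, 5)
[4] R3 /= -46  ⇒  (0, 0, 0, 1, -5/46)
     R0 -= -27/2·R3  ⇒  (1, 0, 0, 0, 3/92)
     R1 -= 3·R3  ⇒  (0, 1, 0, 0, -31/46)
     R2 -= 6·R3  ⇒  (0, 0, 1, 0, 38/23)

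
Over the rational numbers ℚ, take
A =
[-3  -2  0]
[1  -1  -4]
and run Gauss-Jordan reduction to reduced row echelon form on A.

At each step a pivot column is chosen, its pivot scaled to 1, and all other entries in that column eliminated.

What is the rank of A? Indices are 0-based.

pivot(0,0)=-3: scale R0 → (1, 2/3, 0)
  clear (1,0): R1 −= (1)R0 → (0, -5/3, -4)
pivot(1,1)=-5/3: scale R1 → (0, 1, 12/5)
  clear (0,1): R0 −= (2/3)R1 → (1, 0, -8/5)

rank = 2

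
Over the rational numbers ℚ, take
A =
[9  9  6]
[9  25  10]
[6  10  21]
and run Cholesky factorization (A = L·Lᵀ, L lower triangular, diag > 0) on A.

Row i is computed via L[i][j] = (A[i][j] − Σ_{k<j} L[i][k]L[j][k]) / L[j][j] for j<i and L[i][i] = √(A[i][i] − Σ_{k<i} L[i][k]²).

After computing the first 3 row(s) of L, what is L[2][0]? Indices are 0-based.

L[2][0] = 2

Step 1: L[0][0] = √(9) = 3.
  L[1][0] = (9) / L[0][0] = 3.
Step 2: L[1][1] = √(16) = 4.
  L[2][0] = (6) / L[0][0] = 2.
  L[2][1] = (4) / L[1][1] = 1.
Step 3: L[2][2] = √(16) = 4.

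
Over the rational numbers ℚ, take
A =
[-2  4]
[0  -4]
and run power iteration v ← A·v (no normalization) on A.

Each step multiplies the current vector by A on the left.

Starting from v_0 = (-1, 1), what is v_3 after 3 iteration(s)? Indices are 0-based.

v_3 = (120, -64)

v_0 = (-1, 1).
v_1 = A·v_0 = (6, -4).
v_2 = A·v_1 = (-28, 16).
v_3 = A·v_2 = (120, -64).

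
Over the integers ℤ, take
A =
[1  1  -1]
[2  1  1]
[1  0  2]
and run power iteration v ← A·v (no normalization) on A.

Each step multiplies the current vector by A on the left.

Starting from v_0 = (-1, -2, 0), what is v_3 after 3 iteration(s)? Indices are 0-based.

v_3 = (-12, -28, -16)

v_0 = (-1, -2, 0).
v_1 = A·v_0 = (-3, -4, -1).
v_2 = A·v_1 = (-6, -11, -5).
v_3 = A·v_2 = (-12, -28, -16).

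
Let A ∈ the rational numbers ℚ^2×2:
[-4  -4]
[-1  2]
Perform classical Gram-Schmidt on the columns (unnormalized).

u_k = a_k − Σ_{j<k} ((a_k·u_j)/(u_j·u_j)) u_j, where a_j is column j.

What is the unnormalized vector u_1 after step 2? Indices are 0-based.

u_1 = (-12/17, 48/17)

Step 1: u_0 = a_0 = (-4, -1).
Step 2: u_1 = a_1 − (14/17)·u_0 = (-12/17, 48/17).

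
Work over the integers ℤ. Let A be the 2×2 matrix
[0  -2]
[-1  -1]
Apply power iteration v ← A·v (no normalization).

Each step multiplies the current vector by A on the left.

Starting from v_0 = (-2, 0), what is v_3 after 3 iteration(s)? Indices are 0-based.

v_3 = (4, 6)

v_0 = (-2, 0).
v_1 = A·v_0 = (0, 2).
v_2 = A·v_1 = (-4, -2).
v_3 = A·v_2 = (4, 6).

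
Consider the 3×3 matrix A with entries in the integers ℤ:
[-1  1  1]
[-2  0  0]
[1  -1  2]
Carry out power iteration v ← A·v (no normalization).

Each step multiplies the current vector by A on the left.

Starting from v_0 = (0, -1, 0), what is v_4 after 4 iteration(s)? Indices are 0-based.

v_0 = (0, -1, 0).
v_1 = A·v_0 = (-1, 0, 1).
v_2 = A·v_1 = (2, 2, 1).
v_3 = A·v_2 = (1, -4, 2).
v_4 = A·v_3 = (-3, -2, 9).

v_4 = (-3, -2, 9)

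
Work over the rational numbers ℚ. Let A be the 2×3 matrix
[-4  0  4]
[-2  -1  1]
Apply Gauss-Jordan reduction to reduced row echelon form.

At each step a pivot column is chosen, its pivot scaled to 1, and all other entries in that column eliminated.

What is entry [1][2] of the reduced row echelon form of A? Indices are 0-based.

M[1][2] = 1

pivot(0,0)=-4: scale R0 → (1, 0, -1)
  clear (1,0): R1 −= (-2)R0 → (0, -1, -1)
pivot(1,1)=-1: scale R1 → (0, 1, 1)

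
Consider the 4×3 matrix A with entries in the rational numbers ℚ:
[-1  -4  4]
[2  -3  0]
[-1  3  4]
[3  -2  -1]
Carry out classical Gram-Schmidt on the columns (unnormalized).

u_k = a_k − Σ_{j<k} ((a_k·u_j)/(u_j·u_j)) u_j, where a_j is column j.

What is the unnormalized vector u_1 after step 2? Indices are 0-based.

Step 1: u_0 = a_0 = (-1, 2, -1, 3).
Step 2: u_1 = a_1 − (-11/15)·u_0 = (-71/15, -23/15, 34/15, 1/5).

u_1 = (-71/15, -23/15, 34/15, 1/5)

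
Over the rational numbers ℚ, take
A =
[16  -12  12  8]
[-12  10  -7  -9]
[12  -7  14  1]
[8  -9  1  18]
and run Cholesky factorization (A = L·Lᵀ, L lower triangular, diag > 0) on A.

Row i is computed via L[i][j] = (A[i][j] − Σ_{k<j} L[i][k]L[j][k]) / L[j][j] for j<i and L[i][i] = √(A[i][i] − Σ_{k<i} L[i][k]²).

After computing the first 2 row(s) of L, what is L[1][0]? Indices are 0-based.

L[1][0] = -3

Step 1: L[0][0] = √(16) = 4.
  L[1][0] = (-12) / L[0][0] = -3.
Step 2: L[1][1] = √(1) = 1.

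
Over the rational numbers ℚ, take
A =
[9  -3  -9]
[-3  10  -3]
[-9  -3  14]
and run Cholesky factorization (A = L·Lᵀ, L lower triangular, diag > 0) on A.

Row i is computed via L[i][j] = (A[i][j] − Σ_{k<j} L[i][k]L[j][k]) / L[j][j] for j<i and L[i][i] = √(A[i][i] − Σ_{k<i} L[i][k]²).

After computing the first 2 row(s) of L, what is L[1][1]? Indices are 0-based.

Step 1: L[0][0] = √(9) = 3.
  L[1][0] = (-3) / L[0][0] = -1.
Step 2: L[1][1] = √(9) = 3.

L[1][1] = 3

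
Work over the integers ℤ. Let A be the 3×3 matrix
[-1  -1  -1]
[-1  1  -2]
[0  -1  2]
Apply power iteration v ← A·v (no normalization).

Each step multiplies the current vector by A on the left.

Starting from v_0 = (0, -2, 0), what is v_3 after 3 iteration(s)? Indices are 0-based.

v_3 = (4, -18, 20)

v_0 = (0, -2, 0).
v_1 = A·v_0 = (2, -2, 2).
v_2 = A·v_1 = (-2, -8, 6).
v_3 = A·v_2 = (4, -18, 20).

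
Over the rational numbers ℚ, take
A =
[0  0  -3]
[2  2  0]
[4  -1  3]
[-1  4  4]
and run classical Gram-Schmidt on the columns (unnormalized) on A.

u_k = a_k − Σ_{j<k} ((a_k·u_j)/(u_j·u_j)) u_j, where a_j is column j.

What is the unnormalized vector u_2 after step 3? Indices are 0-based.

Step 1: u_0 = a_0 = (0, 2, 4, -1).
Step 2: u_1 = a_1 − (-4/21)·u_0 = (0, 50/21, -5/21, 80/21).
Step 3: u_2 = a_2 − (8/21)·u_0 − (61/85)·u_1 = (-3, -42/17, 28/17, 28/17).

u_2 = (-3, -42/17, 28/17, 28/17)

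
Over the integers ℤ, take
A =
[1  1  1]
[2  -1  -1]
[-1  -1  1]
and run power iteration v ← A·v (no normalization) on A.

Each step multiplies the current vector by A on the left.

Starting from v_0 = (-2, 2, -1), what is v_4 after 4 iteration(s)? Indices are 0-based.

v_4 = (-13, 19, 29)

v_0 = (-2, 2, -1).
v_1 = A·v_0 = (-1, -5, -1).
v_2 = A·v_1 = (-7, 4, 5).
v_3 = A·v_2 = (2, -23, 8).
v_4 = A·v_3 = (-13, 19, 29).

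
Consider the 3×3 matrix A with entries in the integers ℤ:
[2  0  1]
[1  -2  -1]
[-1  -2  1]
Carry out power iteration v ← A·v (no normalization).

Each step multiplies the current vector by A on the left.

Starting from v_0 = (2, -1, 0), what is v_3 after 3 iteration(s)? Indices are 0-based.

v_0 = (2, -1, 0).
v_1 = A·v_0 = (4, 4, 0).
v_2 = A·v_1 = (8, -4, -12).
v_3 = A·v_2 = (4, 28, -12).

v_3 = (4, 28, -12)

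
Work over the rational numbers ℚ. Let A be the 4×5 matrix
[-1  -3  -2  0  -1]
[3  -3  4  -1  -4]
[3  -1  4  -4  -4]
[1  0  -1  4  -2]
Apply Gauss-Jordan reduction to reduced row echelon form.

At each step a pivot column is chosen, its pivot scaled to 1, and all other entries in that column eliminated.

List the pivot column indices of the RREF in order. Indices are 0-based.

pivot columns: 0, 1, 2, 3

pivot(0,0)=-1: scale R0 → (1, 3, 2, 0, 1)
  clear (1,0): R1 −= (3)R0 → (0, -12, -2, -1, -7)
  clear (2,0): R2 −= (3)R0 → (0, -10, -2, -4, -7)
  clear (3,0): R3 −= (1)R0 → (0, -3, -3, 4, -3)
pivot(1,1)=-12: scale R1 → (0, 1, 1/6, 1/12, 7/12)
  clear (0,1): R0 −= (3)R1 → (1, 0, 3/2, -1/4, -3/4)
  clear (2,1): R2 −= (-10)R1 → (0, 0, -1/3, -19/6, -7/6)
  clear (3,1): R3 −= (-3)R1 → (0, 0, -5/2, 17/4, -5/4)
pivot(2,2)=-1/3: scale R2 → (0, 0, 1, 19/2, 7/2)
  clear (0,2): R0 −= (3/2)R2 → (1, 0, 0, -29/2, -6)
  clear (1,2): R1 −= (1/6)R2 → (0, 1, 0, -3/2, 0)
  clear (3,2): R3 −= (-5/2)R2 → (0, 0, 0, 28, 15/2)
pivot(3,3)=28: scale R3 → (0, 0, 0, 1, 15/56)
  clear (0,3): R0 −= (-29/2)R3 → (1, 0, 0, 0, -237/112)
  clear (1,3): R1 −= (-3/2)R3 → (0, 1, 0, 0, 45/112)
  clear (2,3): R2 −= (19/2)R3 → (0, 0, 1, 0, 107/112)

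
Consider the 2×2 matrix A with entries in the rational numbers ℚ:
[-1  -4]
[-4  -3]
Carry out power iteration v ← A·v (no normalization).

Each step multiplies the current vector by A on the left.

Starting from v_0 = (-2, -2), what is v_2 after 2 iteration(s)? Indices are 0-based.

v_0 = (-2, -2).
v_1 = A·v_0 = (10, 14).
v_2 = A·v_1 = (-66, -82).

v_2 = (-66, -82)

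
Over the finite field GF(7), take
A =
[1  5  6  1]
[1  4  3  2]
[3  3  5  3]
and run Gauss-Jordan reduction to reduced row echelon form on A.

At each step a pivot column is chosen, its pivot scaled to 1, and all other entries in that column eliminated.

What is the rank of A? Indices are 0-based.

[1] R0 /= 1  ⇒  (1, 5, 6, 1)
     R1 -= 1·R0  ⇒  (0, 6, 4, 1)
     R2 -= 3·R0  ⇒  (0, 2, 1, 0)
[2] R1 /= 6  ⇒  (0, 1, 3, 6)
     R0 -= 5·R1  ⇒  (1, 0, 5, 6)
     R2 -= 2·R1  ⇒  (0, 0, 2, 2)
[3] R2 /= 2  ⇒  (0, 0, 1, 1)
     R0 -= 5·R2  ⇒  (1, 0, 0, 1)
     R1 -= 3·R2  ⇒  (0, 1, 0, 3)

rank = 3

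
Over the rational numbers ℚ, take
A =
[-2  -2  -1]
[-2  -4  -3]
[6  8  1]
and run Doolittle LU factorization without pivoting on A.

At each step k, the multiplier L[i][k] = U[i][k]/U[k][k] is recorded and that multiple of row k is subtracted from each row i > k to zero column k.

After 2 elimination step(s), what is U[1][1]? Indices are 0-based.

Step 1: pivot at (0,0) is -2.
  row1 ← row1 − (1)·row0  ⇒  L[1][0]=1, U row1=(0, -2, -2)
  row2 ← row2 − (-3)·row0  ⇒  L[2][0]=-3, U row2=(0, 2, -2)
Step 2: pivot at (1,1) is -2.
  row2 ← row2 − (-1)·row1  ⇒  L[2][1]=-1, U row2=(0, 0, -4)

U[1][1] = -2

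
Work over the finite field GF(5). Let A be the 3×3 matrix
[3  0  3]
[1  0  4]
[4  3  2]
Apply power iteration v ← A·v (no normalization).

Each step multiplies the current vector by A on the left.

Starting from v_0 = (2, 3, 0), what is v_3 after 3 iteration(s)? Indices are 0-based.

v_3 = (4, 0, 1)

v_0 = (2, 3, 0).
v_1 = A·v_0 = (1, 2, 2).
v_2 = A·v_1 = (4, 4, 4).
v_3 = A·v_2 = (4, 0, 1).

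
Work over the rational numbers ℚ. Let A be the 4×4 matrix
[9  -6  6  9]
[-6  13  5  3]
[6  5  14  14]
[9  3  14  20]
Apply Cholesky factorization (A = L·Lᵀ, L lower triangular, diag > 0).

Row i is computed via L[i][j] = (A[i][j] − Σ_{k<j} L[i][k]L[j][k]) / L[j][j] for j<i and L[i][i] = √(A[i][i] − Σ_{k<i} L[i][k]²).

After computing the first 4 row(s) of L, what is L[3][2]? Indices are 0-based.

L[3][2] = -1

Step 1: L[0][0] = √(9) = 3.
  L[1][0] = (-6) / L[0][0] = -2.
Step 2: L[1][1] = √(9) = 3.
  L[2][0] = (6) / L[0][0] = 2.
  L[2][1] = (9) / L[1][1] = 3.
Step 3: L[2][2] = √(1) = 1.
  L[3][0] = (9) / L[0][0] = 3.
  L[3][1] = (9) / L[1][1] = 3.
  L[3][2] = (-1) / L[2][2] = -1.
Step 4: L[3][3] = √(1) = 1.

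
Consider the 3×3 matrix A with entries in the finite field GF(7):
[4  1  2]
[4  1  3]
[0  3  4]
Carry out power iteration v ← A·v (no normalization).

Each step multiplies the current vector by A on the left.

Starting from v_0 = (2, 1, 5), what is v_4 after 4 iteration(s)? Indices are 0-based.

v_4 = (6, 0, 1)

v_0 = (2, 1, 5).
v_1 = A·v_0 = (5, 3, 2).
v_2 = A·v_1 = (6, 1, 3).
v_3 = A·v_2 = (3, 6, 1).
v_4 = A·v_3 = (6, 0, 1).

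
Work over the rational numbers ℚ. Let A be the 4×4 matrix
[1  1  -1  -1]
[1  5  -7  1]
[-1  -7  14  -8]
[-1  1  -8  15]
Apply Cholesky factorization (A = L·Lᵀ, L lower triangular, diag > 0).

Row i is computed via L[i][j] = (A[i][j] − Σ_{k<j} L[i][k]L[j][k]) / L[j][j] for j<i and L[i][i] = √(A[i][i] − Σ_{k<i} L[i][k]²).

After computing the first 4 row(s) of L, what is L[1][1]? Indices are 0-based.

Step 1: L[0][0] = √(1) = 1.
  L[1][0] = (1) / L[0][0] = 1.
Step 2: L[1][1] = √(4) = 2.
  L[2][0] = (-1) / L[0][0] = -1.
  L[2][1] = (-6) / L[1][1] = -3.
Step 3: L[2][2] = √(4) = 2.
  L[3][0] = (-1) / L[0][0] = -1.
  L[3][1] = (2) / L[1][1] = 1.
  L[3][2] = (-6) / L[2][2] = -3.
Step 4: L[3][3] = √(4) = 2.

L[1][1] = 2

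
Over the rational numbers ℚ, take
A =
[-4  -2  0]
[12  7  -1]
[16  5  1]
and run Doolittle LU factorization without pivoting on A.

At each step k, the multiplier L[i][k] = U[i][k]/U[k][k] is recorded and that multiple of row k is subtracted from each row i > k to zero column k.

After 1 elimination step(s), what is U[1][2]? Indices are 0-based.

k=0: U[0][0]=-4
  eliminate (1,0): mult=-3, new row 1: (0, 1, -1); set L[1][0]=-3
  eliminate (2,0): mult=-4, new row 2: (0, -3, 1); set L[2][0]=-4

U[1][2] = -1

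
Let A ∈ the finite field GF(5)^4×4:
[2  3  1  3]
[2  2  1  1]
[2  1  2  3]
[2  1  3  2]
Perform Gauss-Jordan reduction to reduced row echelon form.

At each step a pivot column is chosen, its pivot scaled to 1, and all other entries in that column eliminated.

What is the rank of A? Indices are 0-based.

rank = 3

step 1: normalize row 0 (÷2) = (1, 4, 3, 4)
  row 1: subtract 2×row0 = (0, 4, 0, 3)
  row 2: subtract 2×row0 = (0, 3, 1, 0)
  row 3: subtract 2×row0 = (0, 3, 2, 4)
step 2: normalize row 1 (÷4) = (0, 1, 0, 2)
  row 0: subtract 4×row1 = (1, 0, 3, 1)
  row 2: subtract 3×row1 = (0, 0, 1, 4)
  row 3: subtract 3×row1 = (0, 0, 2, 3)
step 3: normalize row 2 (÷1) = (0, 0, 1, 4)
  row 0: subtract 3×row2 = (1, 0, 0, 4)
  row 3: subtract 2×row2 = (0, 0, 0, 0)
skip col 3 (zero from row 3)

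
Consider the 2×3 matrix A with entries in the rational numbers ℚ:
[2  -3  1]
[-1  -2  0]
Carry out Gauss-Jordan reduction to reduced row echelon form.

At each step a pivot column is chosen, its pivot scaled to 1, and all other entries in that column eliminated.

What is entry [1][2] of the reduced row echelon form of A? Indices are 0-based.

M[1][2] = -1/7

step 1: normalize row 0 (÷2) = (1, -3/2, 1/2)
  row 1: subtract -1×row0 = (0, -7/2, 1/2)
step 2: normalize row 1 (÷-7/2) = (0, 1, -1/7)
  row 0: subtract -3/2×row1 = (1, 0, 2/7)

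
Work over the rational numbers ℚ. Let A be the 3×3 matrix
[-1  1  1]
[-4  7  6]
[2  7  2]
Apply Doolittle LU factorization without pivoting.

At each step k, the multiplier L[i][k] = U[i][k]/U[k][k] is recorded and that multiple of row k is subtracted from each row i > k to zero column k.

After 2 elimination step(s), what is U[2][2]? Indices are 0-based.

U[2][2] = -2

Step 1: pivot at (0,0) is -1.
  row1 ← row1 − (4)·row0  ⇒  L[1][0]=4, U row1=(0, 3, 2)
  row2 ← row2 − (-2)·row0  ⇒  L[2][0]=-2, U row2=(0, 9, 4)
Step 2: pivot at (1,1) is 3.
  row2 ← row2 − (3)·row1  ⇒  L[2][1]=3, U row2=(0, 0, -2)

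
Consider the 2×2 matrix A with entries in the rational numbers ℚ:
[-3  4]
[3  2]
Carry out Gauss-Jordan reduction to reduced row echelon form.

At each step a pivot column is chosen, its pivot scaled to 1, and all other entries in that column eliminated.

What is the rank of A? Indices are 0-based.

rank = 2

step 1: normalize row 0 (÷-3) = (1, -4/3)
  row 1: subtract 3×row0 = (0, 6)
step 2: normalize row 1 (÷6) = (0, 1)
  row 0: subtract -4/3×row1 = (1, 0)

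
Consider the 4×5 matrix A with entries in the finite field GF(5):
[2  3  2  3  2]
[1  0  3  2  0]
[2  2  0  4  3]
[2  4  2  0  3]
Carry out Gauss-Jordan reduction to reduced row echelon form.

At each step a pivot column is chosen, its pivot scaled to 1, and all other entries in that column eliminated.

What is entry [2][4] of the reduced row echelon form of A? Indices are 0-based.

pivot(0,0)=2: scale R0 → (1, 4, 1, 4, 1)
  clear (1,0): R1 −= (1)R0 → (0, 1, 2, 3, 4)
  clear (2,0): R2 −= (2)R0 → (0, 4, 3, 1, 1)
  clear (3,0): R3 −= (2)R0 → (0, 1, 0, 2, 1)
pivot(1,1)=1: scale R1 → (0, 1, 2, 3, 4)
  clear (0,1): R0 −= (4)R1 → (1, 0, 3, 2, 0)
  clear (2,1): R2 −= (4)R1 → (0, 0, 0, 4, 0)
  clear (3,1): R3 −= (1)R1 → (0, 0, 3, 4, 2)
pivot(2,2): swap R2↔R3
pivot(2,2)=3: scale R2 → (0, 0, 1, 3, 4)
  clear (0,2): R0 −= (3)R2 → (1, 0, 0, 3, 3)
  clear (1,2): R1 −= (2)R2 → (0, 1, 0, 2, 1)
pivot(3,3)=4: scale R3 → (0, 0, 0, 1, 0)
  clear (0,3): R0 −= (3)R3 → (1, 0, 0, 0, 3)
  clear (1,3): R1 −= (2)R3 → (0, 1, 0, 0, 1)
  clear (2,3): R2 −= (3)R3 → (0, 0, 1, 0, 4)

M[2][4] = 4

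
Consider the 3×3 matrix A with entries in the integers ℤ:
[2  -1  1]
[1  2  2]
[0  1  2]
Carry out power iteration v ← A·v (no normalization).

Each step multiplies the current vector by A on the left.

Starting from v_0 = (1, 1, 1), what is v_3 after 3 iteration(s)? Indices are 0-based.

v_0 = (1, 1, 1).
v_1 = A·v_0 = (2, 5, 3).
v_2 = A·v_1 = (2, 18, 11).
v_3 = A·v_2 = (-3, 60, 40).

v_3 = (-3, 60, 40)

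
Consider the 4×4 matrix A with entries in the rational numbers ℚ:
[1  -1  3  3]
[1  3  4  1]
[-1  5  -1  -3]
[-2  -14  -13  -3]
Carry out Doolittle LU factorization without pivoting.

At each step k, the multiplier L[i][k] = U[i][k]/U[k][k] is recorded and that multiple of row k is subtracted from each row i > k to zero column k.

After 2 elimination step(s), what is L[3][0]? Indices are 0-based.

L[3][0] = -2

Step 1: pivot at (0,0) is 1.
  row1 ← row1 − (1)·row0  ⇒  L[1][0]=1, U row1=(0, 4, 1, -2)
  row2 ← row2 − (-1)·row0  ⇒  L[2][0]=-1, U row2=(0, 4, 2, 0)
  row3 ← row3 − (-2)·row0  ⇒  L[3][0]=-2, U row3=(0, -16, -7, 3)
Step 2: pivot at (1,1) is 4.
  row2 ← row2 − (1)·row1  ⇒  L[2][1]=1, U row2=(0, 0, 1, 2)
  row3 ← row3 − (-4)·row1  ⇒  L[3][1]=-4, U row3=(0, 0, -3, -5)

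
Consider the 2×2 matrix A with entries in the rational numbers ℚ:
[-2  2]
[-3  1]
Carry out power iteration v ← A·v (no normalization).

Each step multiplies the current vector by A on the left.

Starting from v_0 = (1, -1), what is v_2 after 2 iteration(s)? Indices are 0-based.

v_0 = (1, -1).
v_1 = A·v_0 = (-4, -4).
v_2 = A·v_1 = (0, 8).

v_2 = (0, 8)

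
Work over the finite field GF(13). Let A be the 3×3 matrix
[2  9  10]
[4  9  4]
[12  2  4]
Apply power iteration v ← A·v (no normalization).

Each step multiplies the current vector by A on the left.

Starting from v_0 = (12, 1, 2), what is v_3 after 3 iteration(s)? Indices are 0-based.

v_0 = (12, 1, 2).
v_1 = A·v_0 = (1, 0, 11).
v_2 = A·v_1 = (8, 9, 4).
v_3 = A·v_2 = (7, 12, 0).

v_3 = (7, 12, 0)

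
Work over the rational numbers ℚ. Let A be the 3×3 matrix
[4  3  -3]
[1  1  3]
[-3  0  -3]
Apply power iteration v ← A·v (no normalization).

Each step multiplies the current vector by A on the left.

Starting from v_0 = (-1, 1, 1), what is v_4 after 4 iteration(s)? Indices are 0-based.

v_4 = (-139, -84, 246)

v_0 = (-1, 1, 1).
v_1 = A·v_0 = (-4, 3, 0).
v_2 = A·v_1 = (-7, -1, 12).
v_3 = A·v_2 = (-67, 28, -15).
v_4 = A·v_3 = (-139, -84, 246).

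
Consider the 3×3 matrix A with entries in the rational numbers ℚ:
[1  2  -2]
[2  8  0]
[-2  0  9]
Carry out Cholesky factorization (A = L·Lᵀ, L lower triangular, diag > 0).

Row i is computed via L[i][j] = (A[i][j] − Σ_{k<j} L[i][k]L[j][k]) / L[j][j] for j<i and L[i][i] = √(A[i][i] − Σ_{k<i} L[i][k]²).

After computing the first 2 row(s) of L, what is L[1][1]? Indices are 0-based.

Step 1: L[0][0] = √(1) = 1.
  L[1][0] = (2) / L[0][0] = 2.
Step 2: L[1][1] = √(4) = 2.

L[1][1] = 2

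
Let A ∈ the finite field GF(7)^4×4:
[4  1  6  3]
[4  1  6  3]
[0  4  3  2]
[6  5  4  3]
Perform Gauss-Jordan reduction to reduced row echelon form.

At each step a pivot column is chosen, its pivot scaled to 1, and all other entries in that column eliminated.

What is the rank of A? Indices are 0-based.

rank = 3

step 1: normalize row 0 (÷4) = (1, 2, 5, 6)
  row 1: subtract 4×row0 = (0, 0, 0, 0)
  row 3: subtract 6×row0 = (0, 0, 2, 2)
step 2: exchange rows 1,2
step 2: normalize row 1 (÷4) = (0, 1, 6, 4)
  row 0: subtract 2×row1 = (1, 0, 0, 5)
step 3: exchange rows 2,3
step 3: normalize row 2 (÷2) = (0, 0, 1, 1)
  row 1: subtract 6×row2 = (0, 1, 0, 5)
skip col 3 (zero from row 3)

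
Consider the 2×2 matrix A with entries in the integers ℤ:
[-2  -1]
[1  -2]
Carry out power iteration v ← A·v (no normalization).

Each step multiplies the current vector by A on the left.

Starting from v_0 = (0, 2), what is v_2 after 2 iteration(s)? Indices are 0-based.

v_0 = (0, 2).
v_1 = A·v_0 = (-2, -4).
v_2 = A·v_1 = (8, 6).

v_2 = (8, 6)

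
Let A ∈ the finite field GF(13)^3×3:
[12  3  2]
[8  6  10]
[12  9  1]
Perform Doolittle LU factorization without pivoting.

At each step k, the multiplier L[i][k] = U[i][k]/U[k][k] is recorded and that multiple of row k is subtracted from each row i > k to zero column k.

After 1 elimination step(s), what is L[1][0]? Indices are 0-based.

k=0: U[0][0]=12
  eliminate (1,0): mult=5, new row 1: (0, 4, 0); set L[1][0]=5
  eliminate (2,0): mult=1, new row 2: (0, 6, 12); set L[2][0]=1

L[1][0] = 5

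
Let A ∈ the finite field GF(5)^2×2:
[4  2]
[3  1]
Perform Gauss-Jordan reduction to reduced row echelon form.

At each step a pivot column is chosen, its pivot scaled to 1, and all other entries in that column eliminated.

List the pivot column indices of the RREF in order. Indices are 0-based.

step 1: normalize row 0 (÷4) = (1, 3)
  row 1: subtract 3×row0 = (0, 2)
step 2: normalize row 1 (÷2) = (0, 1)
  row 0: subtract 3×row1 = (1, 0)

pivot columns: 0, 1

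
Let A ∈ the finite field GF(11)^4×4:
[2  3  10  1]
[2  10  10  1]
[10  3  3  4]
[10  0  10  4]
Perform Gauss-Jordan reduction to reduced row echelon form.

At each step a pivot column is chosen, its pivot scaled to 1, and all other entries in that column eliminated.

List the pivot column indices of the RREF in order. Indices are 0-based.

pivot columns: 0, 1, 2, 3

step 1: normalize row 0 (÷2) = (1, 7, 5, 6)
  row 1: subtract 2×row0 = (0, 7, 0, 0)
  row 2: subtract 10×row0 = (0, 10, 8, 10)
  row 3: subtract 10×row0 = (0, 7, 4, 10)
step 2: normalize row 1 (÷7) = (0, 1, 0, 0)
  row 0: subtract 7×row1 = (1, 0, 5, 6)
  row 2: subtract 10×row1 = (0, 0, 8, 10)
  row 3: subtract 7×row1 = (0, 0, 4, 10)
step 3: normalize row 2 (÷8) = (0, 0, 1, 4)
  row 0: subtract 5×row2 = (1, 0, 0, 8)
  row 3: subtract 4×row2 = (0, 0, 0, 5)
step 4: normalize row 3 (÷5) = (0, 0, 0, 1)
  row 0: subtract 8×row3 = (1, 0, 0, 0)
  row 2: subtract 4×row3 = (0, 0, 1, 0)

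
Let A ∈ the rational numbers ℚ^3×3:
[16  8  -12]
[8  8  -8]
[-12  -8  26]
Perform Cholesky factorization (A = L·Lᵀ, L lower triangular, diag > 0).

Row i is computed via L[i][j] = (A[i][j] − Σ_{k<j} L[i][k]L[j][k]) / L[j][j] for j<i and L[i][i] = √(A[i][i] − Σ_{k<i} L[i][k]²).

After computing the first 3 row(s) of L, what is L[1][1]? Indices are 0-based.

Step 1: L[0][0] = √(16) = 4.
  L[1][0] = (8) / L[0][0] = 2.
Step 2: L[1][1] = √(4) = 2.
  L[2][0] = (-12) / L[0][0] = -3.
  L[2][1] = (-2) / L[1][1] = -1.
Step 3: L[2][2] = √(16) = 4.

L[1][1] = 2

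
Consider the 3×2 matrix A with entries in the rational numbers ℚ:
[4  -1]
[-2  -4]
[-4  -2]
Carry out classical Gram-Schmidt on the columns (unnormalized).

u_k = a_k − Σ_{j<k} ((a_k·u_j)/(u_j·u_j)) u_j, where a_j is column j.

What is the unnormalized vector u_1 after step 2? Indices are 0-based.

Step 1: u_0 = a_0 = (4, -2, -4).
Step 2: u_1 = a_1 − (1/3)·u_0 = (-7/3, -10/3, -2/3).

u_1 = (-7/3, -10/3, -2/3)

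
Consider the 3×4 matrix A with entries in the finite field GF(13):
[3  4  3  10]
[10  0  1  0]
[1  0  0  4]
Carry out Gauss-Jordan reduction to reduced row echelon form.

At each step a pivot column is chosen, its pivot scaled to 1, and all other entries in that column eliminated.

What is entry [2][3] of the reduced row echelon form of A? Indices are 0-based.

M[2][3] = 12

pivot(0,0)=3: scale R0 → (1, 10, 1, 12)
  clear (1,0): R1 −= (10)R0 → (0, 4, 4, 10)
  clear (2,0): R2 −= (1)R0 → (0, 3, 12, 5)
pivot(1,1)=4: scale R1 → (0, 1, 1, 9)
  clear (0,1): R0 −= (10)R1 → (1, 0, 4, 0)
  clear (2,1): R2 −= (3)R1 → (0, 0, 9, 4)
pivot(2,2)=9: scale R2 → (0, 0, 1, 12)
  clear (0,2): R0 −= (4)R2 → (1, 0, 0, 4)
  clear (1,2): R1 −= (1)R2 → (0, 1, 0, 10)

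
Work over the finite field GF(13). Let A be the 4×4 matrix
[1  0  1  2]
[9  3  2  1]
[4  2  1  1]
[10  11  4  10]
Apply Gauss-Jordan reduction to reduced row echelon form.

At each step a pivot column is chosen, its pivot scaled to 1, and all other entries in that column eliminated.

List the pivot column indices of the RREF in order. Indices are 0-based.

[1] R0 /= 1  ⇒  (1, 0, 1, 2)
     R1 -= 9·R0  ⇒  (0, 3, 6, 9)
     R2 -= 4·R0  ⇒  (0, 2, 10, 6)
     R3 -= 10·R0  ⇒  (0, 11, 7, 3)
[2] R1 /= 3  ⇒  (0, 1, 2, 3)
     R2 -= 2·R1  ⇒  (0, 0, 6, 0)
     R3 -= 11·R1  ⇒  (0, 0, 11, 9)
[3] R2 /= 6  ⇒  (0, 0, 1, 0)
     R0 -= 1·R2  ⇒  (1, 0, 0, 2)
     R1 -= 2·R2  ⇒  (0, 1, 0, 3)
     R3 -= 11·R2  ⇒  (0, 0, 0, 9)
[4] R3 /= 9  ⇒  (0, 0, 0, 1)
     R0 -= 2·R3  ⇒  (1, 0, 0, 0)
     R1 -= 3·R3  ⇒  (0, 1, 0, 0)

pivot columns: 0, 1, 2, 3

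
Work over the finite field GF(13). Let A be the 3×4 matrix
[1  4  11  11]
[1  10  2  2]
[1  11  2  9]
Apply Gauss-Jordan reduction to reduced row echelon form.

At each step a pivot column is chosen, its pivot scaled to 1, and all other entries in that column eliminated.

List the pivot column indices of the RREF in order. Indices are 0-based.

pivot columns: 0, 1, 2

[1] R0 /= 1  ⇒  (1, 4, 11, 11)
     R1 -= 1·R0  ⇒  (0, 6, 4, 4)
     R2 -= 1·R0  ⇒  (0, 7, 4, 11)
[2] R1 /= 6  ⇒  (0, 1, 5, 5)
     R0 -= 4·R1  ⇒  (1, 0, 4, 4)
     R2 -= 7·R1  ⇒  (0, 0, 8, 2)
[3] R2 /= 8  ⇒  (0, 0, 1, 10)
     R0 -= 4·R2  ⇒  (1, 0, 0, 3)
     R1 -= 5·R2  ⇒  (0, 1, 0, 7)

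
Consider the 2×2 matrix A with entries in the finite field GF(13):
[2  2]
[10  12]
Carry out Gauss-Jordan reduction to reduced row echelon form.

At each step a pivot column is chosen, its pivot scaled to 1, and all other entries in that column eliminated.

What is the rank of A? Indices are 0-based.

pivot(0,0)=2: scale R0 → (1, 1)
  clear (1,0): R1 −= (10)R0 → (0, 2)
pivot(1,1)=2: scale R1 → (0, 1)
  clear (0,1): R0 −= (1)R1 → (1, 0)

rank = 2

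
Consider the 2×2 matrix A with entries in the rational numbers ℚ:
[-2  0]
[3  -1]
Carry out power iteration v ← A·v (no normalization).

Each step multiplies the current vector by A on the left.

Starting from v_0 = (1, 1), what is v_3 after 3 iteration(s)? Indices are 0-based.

v_0 = (1, 1).
v_1 = A·v_0 = (-2, 2).
v_2 = A·v_1 = (4, -8).
v_3 = A·v_2 = (-8, 20).

v_3 = (-8, 20)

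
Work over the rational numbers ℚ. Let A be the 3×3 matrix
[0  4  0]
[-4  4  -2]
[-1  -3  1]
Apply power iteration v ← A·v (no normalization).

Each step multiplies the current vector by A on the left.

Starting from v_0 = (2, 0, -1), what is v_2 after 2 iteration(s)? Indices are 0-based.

v_2 = (-24, -18, 15)

v_0 = (2, 0, -1).
v_1 = A·v_0 = (0, -6, -3).
v_2 = A·v_1 = (-24, -18, 15).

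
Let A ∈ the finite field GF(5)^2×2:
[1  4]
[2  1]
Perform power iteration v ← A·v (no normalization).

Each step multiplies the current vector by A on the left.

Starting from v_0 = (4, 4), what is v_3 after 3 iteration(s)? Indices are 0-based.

v_0 = (4, 4).
v_1 = A·v_0 = (0, 2).
v_2 = A·v_1 = (3, 2).
v_3 = A·v_2 = (1, 3).

v_3 = (1, 3)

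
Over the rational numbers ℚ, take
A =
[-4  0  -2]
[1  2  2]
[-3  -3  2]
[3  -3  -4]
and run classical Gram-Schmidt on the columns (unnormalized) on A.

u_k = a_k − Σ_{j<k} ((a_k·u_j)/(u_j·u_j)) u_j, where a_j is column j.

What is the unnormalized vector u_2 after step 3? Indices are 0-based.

Step 1: u_0 = a_0 = (-4, 1, -3, 3).
Step 2: u_1 = a_1 − (2/35)·u_0 = (8/35, 68/35, -99/35, -111/35).
Step 3: u_2 = a_2 − (-8/35)·u_0 − (183/383)·u_1 = (-1158/383, 498/383, 1021/383, -689/383).

u_2 = (-1158/383, 498/383, 1021/383, -689/383)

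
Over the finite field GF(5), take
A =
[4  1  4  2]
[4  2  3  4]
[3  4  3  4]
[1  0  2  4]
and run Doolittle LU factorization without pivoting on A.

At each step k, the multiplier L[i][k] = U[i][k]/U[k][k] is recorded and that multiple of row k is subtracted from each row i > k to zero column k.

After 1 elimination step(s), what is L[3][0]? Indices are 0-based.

L[3][0] = 4

Step 1: pivot at (0,0) is 4.
  row1 ← row1 − (1)·row0  ⇒  L[1][0]=1, U row1=(0, 1, 4, 2)
  row2 ← row2 − (2)·row0  ⇒  L[2][0]=2, U row2=(0, 2, 0, 0)
  row3 ← row3 − (4)·row0  ⇒  L[3][0]=4, U row3=(0, 1, 1, 1)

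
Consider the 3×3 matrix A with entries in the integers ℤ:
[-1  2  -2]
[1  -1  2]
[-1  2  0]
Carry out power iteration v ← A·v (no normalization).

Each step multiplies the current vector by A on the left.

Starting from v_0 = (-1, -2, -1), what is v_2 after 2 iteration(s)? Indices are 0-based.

v_2 = (5, -6, -1)

v_0 = (-1, -2, -1).
v_1 = A·v_0 = (-1, -1, -3).
v_2 = A·v_1 = (5, -6, -1).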